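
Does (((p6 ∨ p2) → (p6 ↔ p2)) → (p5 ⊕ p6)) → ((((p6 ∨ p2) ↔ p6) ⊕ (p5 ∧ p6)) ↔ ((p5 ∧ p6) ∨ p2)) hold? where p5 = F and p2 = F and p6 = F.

p6 ∨ p2 = F ∨ F = F
p6 ↔ p2 = F ↔ F = T
(p6 ∨ p2) → (p6 ↔ p2) = F → T = T
p5 ⊕ p6 = F ⊕ F = F
((p6 ∨ p2) → (p6 ↔ p2)) → (p5 ⊕ p6) = T → F = F
p6 ∨ p2 = F ∨ F = F
(p6 ∨ p2) ↔ p6 = F ↔ F = T
p5 ∧ p6 = F ∧ F = F
((p6 ∨ p2) ↔ p6) ⊕ (p5 ∧ p6) = T ⊕ F = T
p5 ∧ p6 = F ∧ F = F
(p5 ∧ p6) ∨ p2 = F ∨ F = F
(((p6 ∨ p2) ↔ p6) ⊕ (p5 ∧ p6)) ↔ ((p5 ∧ p6) ∨ p2) = T ↔ F = F
(((p6 ∨ p2) → (p6 ↔ p2)) → (p5 ⊕ p6)) → ((((p6 ∨ p2) ↔ p6) ⊕ (p5 ∧ p6)) ↔ ((p5 ∧ p6) ∨ p2)) = F → F = T

T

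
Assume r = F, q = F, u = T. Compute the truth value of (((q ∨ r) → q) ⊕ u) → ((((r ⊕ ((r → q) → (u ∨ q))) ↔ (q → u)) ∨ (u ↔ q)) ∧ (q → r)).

T

q ∨ r = F ∨ F = F
(q ∨ r) → q = F → F = T
((q ∨ r) → q) ⊕ u = T ⊕ T = F
r → q = F → F = T
u ∨ q = T ∨ F = T
(r → q) → (u ∨ q) = T → T = T
r ⊕ ((r → q) → (u ∨ q)) = F ⊕ T = T
q → u = F → T = T
(r ⊕ ((r → q) → (u ∨ q))) ↔ (q → u) = T ↔ T = T
u ↔ q = T ↔ F = F
((r ⊕ ((r → q) → (u ∨ q))) ↔ (q → u)) ∨ (u ↔ q) = T ∨ F = T
q → r = F → F = T
(((r ⊕ ((r → q) → (u ∨ q))) ↔ (q → u)) ∨ (u ↔ q)) ∧ (q → r) = T ∧ T = T
(((q ∨ r) → q) ⊕ u) → ((((r ⊕ ((r → q) → (u ∨ q))) ↔ (q → u)) ∨ (u ↔ q)) ∧ (q → r)) = F → T = T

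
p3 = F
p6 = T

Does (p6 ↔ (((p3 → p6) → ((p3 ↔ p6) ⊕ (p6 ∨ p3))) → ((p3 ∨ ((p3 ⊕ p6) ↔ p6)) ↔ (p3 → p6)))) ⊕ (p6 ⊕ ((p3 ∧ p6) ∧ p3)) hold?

p3 → p6 = F → T = T
p3 ↔ p6 = F ↔ T = F
p6 ∨ p3 = T ∨ F = T
(p3 ↔ p6) ⊕ (p6 ∨ p3) = F ⊕ T = T
(p3 → p6) → ((p3 ↔ p6) ⊕ (p6 ∨ p3)) = T → T = T
p3 ⊕ p6 = F ⊕ T = T
(p3 ⊕ p6) ↔ p6 = T ↔ T = T
p3 ∨ ((p3 ⊕ p6) ↔ p6) = F ∨ T = T
p3 → p6 = F → T = T
(p3 ∨ ((p3 ⊕ p6) ↔ p6)) ↔ (p3 → p6) = T ↔ T = T
((p3 → p6) → ((p3 ↔ p6) ⊕ (p6 ∨ p3))) → ((p3 ∨ ((p3 ⊕ p6) ↔ p6)) ↔ (p3 → p6)) = T → T = T
p6 ↔ (((p3 → p6) → ((p3 ↔ p6) ⊕ (p6 ∨ p3))) → ((p3 ∨ ((p3 ⊕ p6) ↔ p6)) ↔ (p3 → p6))) = T ↔ T = T
p3 ∧ p6 = F ∧ T = F
(p3 ∧ p6) ∧ p3 = F ∧ F = F
p6 ⊕ ((p3 ∧ p6) ∧ p3) = T ⊕ F = T
(p6 ↔ (((p3 → p6) → ((p3 ↔ p6) ⊕ (p6 ∨ p3))) → ((p3 ∨ ((p3 ⊕ p6) ↔ p6)) ↔ (p3 → p6)))) ⊕ (p6 ⊕ ((p3 ∧ p6) ∧ p3)) = T ⊕ T = F

F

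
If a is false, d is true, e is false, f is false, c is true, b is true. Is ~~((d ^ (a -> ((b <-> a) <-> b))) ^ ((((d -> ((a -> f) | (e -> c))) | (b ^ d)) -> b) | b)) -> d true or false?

T

b <-> a = T <-> F = F
(b <-> a) <-> b = F <-> T = F
a -> ((b <-> a) <-> b) = F -> F = T
d ^ (a -> ((b <-> a) <-> b)) = T ^ T = F
a -> f = F -> F = T
e -> c = F -> T = T
(a -> f) | (e -> c) = T | T = T
d -> ((a -> f) | (e -> c)) = T -> T = T
b ^ d = T ^ T = F
(d -> ((a -> f) | (e -> c))) | (b ^ d) = T | F = T
((d -> ((a -> f) | (e -> c))) | (b ^ d)) -> b = T -> T = T
(((d -> ((a -> f) | (e -> c))) | (b ^ d)) -> b) | b = T | T = T
(d ^ (a -> ((b <-> a) <-> b))) ^ ((((d -> ((a -> f) | (e -> c))) | (b ^ d)) -> b) | b) = F ^ T = T
~((d ^ (a -> ((b <-> a) <-> b))) ^ ((((d -> ((a -> f) | (e -> c))) | (b ^ d)) -> b) | b)) = ~T = F
~~((d ^ (a -> ((b <-> a) <-> b))) ^ ((((d -> ((a -> f) | (e -> c))) | (b ^ d)) -> b) | b)) = ~F = T
~~((d ^ (a -> ((b <-> a) <-> b))) ^ ((((d -> ((a -> f) | (e -> c))) | (b ^ d)) -> b) | b)) -> d = T -> T = T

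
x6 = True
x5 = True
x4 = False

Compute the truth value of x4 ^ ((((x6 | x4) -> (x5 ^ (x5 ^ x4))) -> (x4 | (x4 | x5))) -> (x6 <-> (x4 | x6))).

True

Substituting x6=True, x5=True, x4=False:
x6 | x4 = True | False = True
x5 ^ x4 = True ^ False = True
x5 ^ (x5 ^ x4) = True ^ True = False
(x6 | x4) -> (x5 ^ (x5 ^ x4)) = True -> False = False
x4 | x5 = False | True = True
x4 | (x4 | x5) = False | True = True
((x6 | x4) -> (x5 ^ (x5 ^ x4))) -> (x4 | (x4 | x5)) = False -> True = True
x4 | x6 = False | True = True
x6 <-> (x4 | x6) = True <-> True = True
(((x6 | x4) -> (x5 ^ (x5 ^ x4))) -> (x4 | (x4 | x5))) -> (x6 <-> (x4 | x6)) = True -> True = True
x4 ^ ((((x6 | x4) -> (x5 ^ (x5 ^ x4))) -> (x4 | (x4 | x5))) -> (x6 <-> (x4 | x6))) = False ^ True = True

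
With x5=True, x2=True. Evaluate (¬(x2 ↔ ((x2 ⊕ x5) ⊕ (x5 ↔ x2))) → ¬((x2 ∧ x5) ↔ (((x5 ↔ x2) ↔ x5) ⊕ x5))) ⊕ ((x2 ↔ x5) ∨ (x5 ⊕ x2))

False

Substituting x5=True, x2=True:
x2 ⊕ x5 = True ⊕ True = False
x5 ↔ x2 = True ↔ True = True
(x2 ⊕ x5) ⊕ (x5 ↔ x2) = False ⊕ True = True
x2 ↔ ((x2 ⊕ x5) ⊕ (x5 ↔ x2)) = True ↔ True = True
¬(x2 ↔ ((x2 ⊕ x5) ⊕ (x5 ↔ x2))) = ¬True = False
x2 ∧ x5 = True ∧ True = True
x5 ↔ x2 = True ↔ True = True
(x5 ↔ x2) ↔ x5 = True ↔ True = True
((x5 ↔ x2) ↔ x5) ⊕ x5 = True ⊕ True = False
(x2 ∧ x5) ↔ (((x5 ↔ x2) ↔ x5) ⊕ x5) = True ↔ False = False
¬((x2 ∧ x5) ↔ (((x5 ↔ x2) ↔ x5) ⊕ x5)) = ¬False = True
¬(x2 ↔ ((x2 ⊕ x5) ⊕ (x5 ↔ x2))) → ¬((x2 ∧ x5) ↔ (((x5 ↔ x2) ↔ x5) ⊕ x5)) = False → True = True
x2 ↔ x5 = True ↔ True = True
x5 ⊕ x2 = True ⊕ True = False
(x2 ↔ x5) ∨ (x5 ⊕ x2) = True ∨ False = True
(¬(x2 ↔ ((x2 ⊕ x5) ⊕ (x5 ↔ x2))) → ¬((x2 ∧ x5) ↔ (((x5 ↔ x2) ↔ x5) ⊕ x5))) ⊕ ((x2 ↔ x5) ∨ (x5 ⊕ x2)) = True ⊕ True = False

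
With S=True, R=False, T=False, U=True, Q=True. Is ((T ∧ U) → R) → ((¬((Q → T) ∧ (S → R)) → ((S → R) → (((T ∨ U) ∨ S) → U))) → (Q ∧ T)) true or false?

T ∧ U = False ∧ True = False
(T ∧ U) → R = False → False = True
Q → T = True → False = False
S → R = True → False = False
(Q → T) ∧ (S → R) = False ∧ False = False
¬((Q → T) ∧ (S → R)) = ¬False = True
S → R = True → False = False
T ∨ U = False ∨ True = True
(T ∨ U) ∨ S = True ∨ True = True
((T ∨ U) ∨ S) → U = True → True = True
(S → R) → (((T ∨ U) ∨ S) → U) = False → True = True
¬((Q → T) ∧ (S → R)) → ((S → R) → (((T ∨ U) ∨ S) → U)) = True → True = True
Q ∧ T = True ∧ False = False
(¬((Q → T) ∧ (S → R)) → ((S → R) → (((T ∨ U) ∨ S) → U))) → (Q ∧ T) = True → False = False
((T ∧ U) → R) → ((¬((Q → T) ∧ (S → R)) → ((S → R) → (((T ∨ U) ∨ S) → U))) → (Q ∧ T)) = True → False = False

False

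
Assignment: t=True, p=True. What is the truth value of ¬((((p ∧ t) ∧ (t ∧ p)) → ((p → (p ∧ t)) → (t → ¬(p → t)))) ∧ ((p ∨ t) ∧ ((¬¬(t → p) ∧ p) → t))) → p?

True

Substituting t=True, p=True:
p ∧ t = True ∧ True = True
t ∧ p = True ∧ True = True
(p ∧ t) ∧ (t ∧ p) = True ∧ True = True
p ∧ t = True ∧ True = True
p → (p ∧ t) = True → True = True
p → t = True → True = True
¬(p → t) = ¬True = False
t → ¬(p → t) = True → False = False
(p → (p ∧ t)) → (t → ¬(p → t)) = True → False = False
((p ∧ t) ∧ (t ∧ p)) → ((p → (p ∧ t)) → (t → ¬(p → t))) = True → False = False
p ∨ t = True ∨ True = True
t → p = True → True = True
¬(t → p) = ¬True = False
¬¬(t → p) = ¬False = True
¬¬(t → p) ∧ p = True ∧ True = True
(¬¬(t → p) ∧ p) → t = True → True = True
(p ∨ t) ∧ ((¬¬(t → p) ∧ p) → t) = True ∧ True = True
(((p ∧ t) ∧ (t ∧ p)) → ((p → (p ∧ t)) → (t → ¬(p → t)))) ∧ ((p ∨ t) ∧ ((¬¬(t → p) ∧ p) → t)) = False ∧ True = False
¬((((p ∧ t) ∧ (t ∧ p)) → ((p → (p ∧ t)) → (t → ¬(p → t)))) ∧ ((p ∨ t) ∧ ((¬¬(t → p) ∧ p) → t))) = ¬False = True
¬((((p ∧ t) ∧ (t ∧ p)) → ((p → (p ∧ t)) → (t → ¬(p → t)))) ∧ ((p ∨ t) ∧ ((¬¬(t → p) ∧ p) → t))) → p = True → True = True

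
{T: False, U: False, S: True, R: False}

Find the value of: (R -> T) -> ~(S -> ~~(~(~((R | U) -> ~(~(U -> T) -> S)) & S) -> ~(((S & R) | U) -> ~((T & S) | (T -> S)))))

True

R -> T = False -> False = True
R | U = False | False = False
U -> T = False -> False = True
~(U -> T) = ~True = False
~(U -> T) -> S = False -> True = True
~(~(U -> T) -> S) = ~True = False
(R | U) -> ~(~(U -> T) -> S) = False -> False = True
~((R | U) -> ~(~(U -> T) -> S)) = ~True = False
~((R | U) -> ~(~(U -> T) -> S)) & S = False & True = False
~(~((R | U) -> ~(~(U -> T) -> S)) & S) = ~False = True
S & R = True & False = False
(S & R) | U = False | False = False
T & S = False & True = False
T -> S = False -> True = True
(T & S) | (T -> S) = False | True = True
~((T & S) | (T -> S)) = ~True = False
((S & R) | U) -> ~((T & S) | (T -> S)) = False -> False = True
~(((S & R) | U) -> ~((T & S) | (T -> S))) = ~True = False
~(~((R | U) -> ~(~(U -> T) -> S)) & S) -> ~(((S & R) | U) -> ~((T & S) | (T -> S))) = True -> False = False
~(~(~((R | U) -> ~(~(U -> T) -> S)) & S) -> ~(((S & R) | U) -> ~((T & S) | (T -> S)))) = ~False = True
~~(~(~((R | U) -> ~(~(U -> T) -> S)) & S) -> ~(((S & R) | U) -> ~((T & S) | (T -> S)))) = ~True = False
S -> ~~(~(~((R | U) -> ~(~(U -> T) -> S)) & S) -> ~(((S & R) | U) -> ~((T & S) | (T -> S)))) = True -> False = False
~(S -> ~~(~(~((R | U) -> ~(~(U -> T) -> S)) & S) -> ~(((S & R) | U) -> ~((T & S) | (T -> S))))) = ~False = True
(R -> T) -> ~(S -> ~~(~(~((R | U) -> ~(~(U -> T) -> S)) & S) -> ~(((S & R) | U) -> ~((T & S) | (T -> S))))) = True -> True = True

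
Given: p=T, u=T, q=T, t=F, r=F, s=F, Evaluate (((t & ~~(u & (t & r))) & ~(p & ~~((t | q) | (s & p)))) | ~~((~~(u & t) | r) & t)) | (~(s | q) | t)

F

Substituting p=T, u=T, q=T, t=F, r=F, s=F:
t & r = F & F = F
u & (t & r) = T & F = F
~(u & (t & r)) = ~F = T
~~(u & (t & r)) = ~T = F
t & ~~(u & (t & r)) = F & F = F
t | q = F | T = T
s & p = F & T = F
(t | q) | (s & p) = T | F = T
~((t | q) | (s & p)) = ~T = F
~~((t | q) | (s & p)) = ~F = T
p & ~~((t | q) | (s & p)) = T & T = T
~(p & ~~((t | q) | (s & p))) = ~T = F
(t & ~~(u & (t & r))) & ~(p & ~~((t | q) | (s & p))) = F & F = F
u & t = T & F = F
~(u & t) = ~F = T
~~(u & t) = ~T = F
~~(u & t) | r = F | F = F
(~~(u & t) | r) & t = F & F = F
~((~~(u & t) | r) & t) = ~F = T
~~((~~(u & t) | r) & t) = ~T = F
((t & ~~(u & (t & r))) & ~(p & ~~((t | q) | (s & p)))) | ~~((~~(u & t) | r) & t) = F | F = F
s | q = F | T = T
~(s | q) = ~T = F
~(s | q) | t = F | F = F
(((t & ~~(u & (t & r))) & ~(p & ~~((t | q) | (s & p)))) | ~~((~~(u & t) | r) & t)) | (~(s | q) | t) = F | F = F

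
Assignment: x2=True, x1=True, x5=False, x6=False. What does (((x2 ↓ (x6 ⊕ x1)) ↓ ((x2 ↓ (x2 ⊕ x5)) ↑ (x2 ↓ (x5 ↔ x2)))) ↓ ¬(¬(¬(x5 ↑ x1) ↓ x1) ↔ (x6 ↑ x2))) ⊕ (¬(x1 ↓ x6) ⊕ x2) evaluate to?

True

x6 ⊕ x1 = False ⊕ True = True
x2 ↓ (x6 ⊕ x1) = True ↓ True = False
x2 ⊕ x5 = True ⊕ False = True
x2 ↓ (x2 ⊕ x5) = True ↓ True = False
x5 ↔ x2 = False ↔ True = False
x2 ↓ (x5 ↔ x2) = True ↓ False = False
(x2 ↓ (x2 ⊕ x5)) ↑ (x2 ↓ (x5 ↔ x2)) = False ↑ False = True
(x2 ↓ (x6 ⊕ x1)) ↓ ((x2 ↓ (x2 ⊕ x5)) ↑ (x2 ↓ (x5 ↔ x2))) = False ↓ True = False
x5 ↑ x1 = False ↑ True = True
¬(x5 ↑ x1) = ¬True = False
¬(x5 ↑ x1) ↓ x1 = False ↓ True = False
¬(¬(x5 ↑ x1) ↓ x1) = ¬False = True
x6 ↑ x2 = False ↑ True = True
¬(¬(x5 ↑ x1) ↓ x1) ↔ (x6 ↑ x2) = True ↔ True = True
¬(¬(¬(x5 ↑ x1) ↓ x1) ↔ (x6 ↑ x2)) = ¬True = False
((x2 ↓ (x6 ⊕ x1)) ↓ ((x2 ↓ (x2 ⊕ x5)) ↑ (x2 ↓ (x5 ↔ x2)))) ↓ ¬(¬(¬(x5 ↑ x1) ↓ x1) ↔ (x6 ↑ x2)) = False ↓ False = True
x1 ↓ x6 = True ↓ False = False
¬(x1 ↓ x6) = ¬False = True
¬(x1 ↓ x6) ⊕ x2 = True ⊕ True = False
(((x2 ↓ (x6 ⊕ x1)) ↓ ((x2 ↓ (x2 ⊕ x5)) ↑ (x2 ↓ (x5 ↔ x2)))) ↓ ¬(¬(¬(x5 ↑ x1) ↓ x1) ↔ (x6 ↑ x2))) ⊕ (¬(x1 ↓ x6) ⊕ x2) = True ⊕ False = True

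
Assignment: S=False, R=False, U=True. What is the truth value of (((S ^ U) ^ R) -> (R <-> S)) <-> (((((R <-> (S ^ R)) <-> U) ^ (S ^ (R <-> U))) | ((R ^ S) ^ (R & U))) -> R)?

False

Substituting S=False, R=False, U=True:
S ^ U = False ^ True = True
(S ^ U) ^ R = True ^ False = True
R <-> S = False <-> False = True
((S ^ U) ^ R) -> (R <-> S) = True -> True = True
S ^ R = False ^ False = False
R <-> (S ^ R) = False <-> False = True
(R <-> (S ^ R)) <-> U = True <-> True = True
R <-> U = False <-> True = False
S ^ (R <-> U) = False ^ False = False
((R <-> (S ^ R)) <-> U) ^ (S ^ (R <-> U)) = True ^ False = True
R ^ S = False ^ False = False
R & U = False & True = False
(R ^ S) ^ (R & U) = False ^ False = False
(((R <-> (S ^ R)) <-> U) ^ (S ^ (R <-> U))) | ((R ^ S) ^ (R & U)) = True | False = True
((((R <-> (S ^ R)) <-> U) ^ (S ^ (R <-> U))) | ((R ^ S) ^ (R & U))) -> R = True -> False = False
(((S ^ U) ^ R) -> (R <-> S)) <-> (((((R <-> (S ^ R)) <-> U) ^ (S ^ (R <-> U))) | ((R ^ S) ^ (R & U))) -> R) = True <-> False = False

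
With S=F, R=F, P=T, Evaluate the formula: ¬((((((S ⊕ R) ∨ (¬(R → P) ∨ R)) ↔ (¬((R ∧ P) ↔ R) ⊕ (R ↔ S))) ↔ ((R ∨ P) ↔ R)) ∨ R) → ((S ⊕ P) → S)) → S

F

S ⊕ R = F ⊕ F = F
R → P = F → T = T
¬(R → P) = ¬T = F
¬(R → P) ∨ R = F ∨ F = F
(S ⊕ R) ∨ (¬(R → P) ∨ R) = F ∨ F = F
R ∧ P = F ∧ T = F
(R ∧ P) ↔ R = F ↔ F = T
¬((R ∧ P) ↔ R) = ¬T = F
R ↔ S = F ↔ F = T
¬((R ∧ P) ↔ R) ⊕ (R ↔ S) = F ⊕ T = T
((S ⊕ R) ∨ (¬(R → P) ∨ R)) ↔ (¬((R ∧ P) ↔ R) ⊕ (R ↔ S)) = F ↔ T = F
R ∨ P = F ∨ T = T
(R ∨ P) ↔ R = T ↔ F = F
(((S ⊕ R) ∨ (¬(R → P) ∨ R)) ↔ (¬((R ∧ P) ↔ R) ⊕ (R ↔ S))) ↔ ((R ∨ P) ↔ R) = F ↔ F = T
((((S ⊕ R) ∨ (¬(R → P) ∨ R)) ↔ (¬((R ∧ P) ↔ R) ⊕ (R ↔ S))) ↔ ((R ∨ P) ↔ R)) ∨ R = T ∨ F = T
S ⊕ P = F ⊕ T = T
(S ⊕ P) → S = T → F = F
(((((S ⊕ R) ∨ (¬(R → P) ∨ R)) ↔ (¬((R ∧ P) ↔ R) ⊕ (R ↔ S))) ↔ ((R ∨ P) ↔ R)) ∨ R) → ((S ⊕ P) → S) = T → F = F
¬((((((S ⊕ R) ∨ (¬(R → P) ∨ R)) ↔ (¬((R ∧ P) ↔ R) ⊕ (R ↔ S))) ↔ ((R ∨ P) ↔ R)) ∨ R) → ((S ⊕ P) → S)) = ¬F = T
¬((((((S ⊕ R) ∨ (¬(R → P) ∨ R)) ↔ (¬((R ∧ P) ↔ R) ⊕ (R ↔ S))) ↔ ((R ∨ P) ↔ R)) ∨ R) → ((S ⊕ P) → S)) → S = T → F = F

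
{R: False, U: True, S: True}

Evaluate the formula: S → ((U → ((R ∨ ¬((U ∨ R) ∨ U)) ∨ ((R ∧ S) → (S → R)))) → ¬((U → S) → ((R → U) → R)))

True

U ∨ R = True ∨ False = True
(U ∨ R) ∨ U = True ∨ True = True
¬((U ∨ R) ∨ U) = ¬True = False
R ∨ ¬((U ∨ R) ∨ U) = False ∨ False = False
R ∧ S = False ∧ True = False
S → R = True → False = False
(R ∧ S) → (S → R) = False → False = True
(R ∨ ¬((U ∨ R) ∨ U)) ∨ ((R ∧ S) → (S → R)) = False ∨ True = True
U → ((R ∨ ¬((U ∨ R) ∨ U)) ∨ ((R ∧ S) → (S → R))) = True → True = True
U → S = True → True = True
R → U = False → True = True
(R → U) → R = True → False = False
(U → S) → ((R → U) → R) = True → False = False
¬((U → S) → ((R → U) → R)) = ¬False = True
(U → ((R ∨ ¬((U ∨ R) ∨ U)) ∨ ((R ∧ S) → (S → R)))) → ¬((U → S) → ((R → U) → R)) = True → True = True
S → ((U → ((R ∨ ¬((U ∨ R) ∨ U)) ∨ ((R ∧ S) → (S → R)))) → ¬((U → S) → ((R → U) → R))) = True → True = True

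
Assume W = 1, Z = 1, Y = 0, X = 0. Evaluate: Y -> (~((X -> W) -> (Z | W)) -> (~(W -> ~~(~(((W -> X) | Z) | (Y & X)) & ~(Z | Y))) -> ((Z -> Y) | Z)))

1

X -> W = 0 -> 1 = 1
Z | W = 1 | 1 = 1
(X -> W) -> (Z | W) = 1 -> 1 = 1
~((X -> W) -> (Z | W)) = ~1 = 0
W -> X = 1 -> 0 = 0
(W -> X) | Z = 0 | 1 = 1
Y & X = 0 & 0 = 0
((W -> X) | Z) | (Y & X) = 1 | 0 = 1
~(((W -> X) | Z) | (Y & X)) = ~1 = 0
Z | Y = 1 | 0 = 1
~(Z | Y) = ~1 = 0
~(((W -> X) | Z) | (Y & X)) & ~(Z | Y) = 0 & 0 = 0
~(~(((W -> X) | Z) | (Y & X)) & ~(Z | Y)) = ~0 = 1
~~(~(((W -> X) | Z) | (Y & X)) & ~(Z | Y)) = ~1 = 0
W -> ~~(~(((W -> X) | Z) | (Y & X)) & ~(Z | Y)) = 1 -> 0 = 0
~(W -> ~~(~(((W -> X) | Z) | (Y & X)) & ~(Z | Y))) = ~0 = 1
Z -> Y = 1 -> 0 = 0
(Z -> Y) | Z = 0 | 1 = 1
~(W -> ~~(~(((W -> X) | Z) | (Y & X)) & ~(Z | Y))) -> ((Z -> Y) | Z) = 1 -> 1 = 1
~((X -> W) -> (Z | W)) -> (~(W -> ~~(~(((W -> X) | Z) | (Y & X)) & ~(Z | Y))) -> ((Z -> Y) | Z)) = 0 -> 1 = 1
Y -> (~((X -> W) -> (Z | W)) -> (~(W -> ~~(~(((W -> X) | Z) | (Y & X)) & ~(Z | Y))) -> ((Z -> Y) | Z))) = 0 -> 1 = 1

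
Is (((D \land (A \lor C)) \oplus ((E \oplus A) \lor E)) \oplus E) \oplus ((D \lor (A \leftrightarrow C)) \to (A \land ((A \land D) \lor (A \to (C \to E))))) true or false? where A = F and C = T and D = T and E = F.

T

Substituting A=F, C=T, D=T, E=F:
A \lor C = F \lor T = T
D \land (A \lor C) = T \land T = T
E \oplus A = F \oplus F = F
(E \oplus A) \lor E = F \lor F = F
(D \land (A \lor C)) \oplus ((E \oplus A) \lor E) = T \oplus F = T
((D \land (A \lor C)) \oplus ((E \oplus A) \lor E)) \oplus E = T \oplus F = T
A \leftrightarrow C = F \leftrightarrow T = F
D \lor (A \leftrightarrow C) = T \lor F = T
A \land D = F \land T = F
C \to E = T \to F = F
A \to (C \to E) = F \to F = T
(A \land D) \lor (A \to (C \to E)) = F \lor T = T
A \land ((A \land D) \lor (A \to (C \to E))) = F \land T = F
(D \lor (A \leftrightarrow C)) \to (A \land ((A \land D) \lor (A \to (C \to E)))) = T \to F = F
(((D \land (A \lor C)) \oplus ((E \oplus A) \lor E)) \oplus E) \oplus ((D \lor (A \leftrightarrow C)) \to (A \land ((A \land D) \lor (A \to (C \to E))))) = T \oplus F = T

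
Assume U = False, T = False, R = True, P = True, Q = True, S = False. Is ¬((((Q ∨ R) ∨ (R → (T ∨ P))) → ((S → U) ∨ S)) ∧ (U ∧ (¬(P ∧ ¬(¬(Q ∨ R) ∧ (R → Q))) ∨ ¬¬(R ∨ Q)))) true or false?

True

Substituting U=False, T=False, R=True, P=True, Q=True, S=False:
Q ∨ R = True ∨ True = True
T ∨ P = False ∨ True = True
R → (T ∨ P) = True → True = True
(Q ∨ R) ∨ (R → (T ∨ P)) = True ∨ True = True
S → U = False → False = True
(S → U) ∨ S = True ∨ False = True
((Q ∨ R) ∨ (R → (T ∨ P))) → ((S → U) ∨ S) = True → True = True
Q ∨ R = True ∨ True = True
¬(Q ∨ R) = ¬True = False
R → Q = True → True = True
¬(Q ∨ R) ∧ (R → Q) = False ∧ True = False
¬(¬(Q ∨ R) ∧ (R → Q)) = ¬False = True
P ∧ ¬(¬(Q ∨ R) ∧ (R → Q)) = True ∧ True = True
¬(P ∧ ¬(¬(Q ∨ R) ∧ (R → Q))) = ¬True = False
R ∨ Q = True ∨ True = True
¬(R ∨ Q) = ¬True = False
¬¬(R ∨ Q) = ¬False = True
¬(P ∧ ¬(¬(Q ∨ R) ∧ (R → Q))) ∨ ¬¬(R ∨ Q) = False ∨ True = True
U ∧ (¬(P ∧ ¬(¬(Q ∨ R) ∧ (R → Q))) ∨ ¬¬(R ∨ Q)) = False ∧ True = False
(((Q ∨ R) ∨ (R → (T ∨ P))) → ((S → U) ∨ S)) ∧ (U ∧ (¬(P ∧ ¬(¬(Q ∨ R) ∧ (R → Q))) ∨ ¬¬(R ∨ Q))) = True ∧ False = False
¬((((Q ∨ R) ∨ (R → (T ∨ P))) → ((S → U) ∨ S)) ∧ (U ∧ (¬(P ∧ ¬(¬(Q ∨ R) ∧ (R → Q))) ∨ ¬¬(R ∨ Q)))) = ¬False = True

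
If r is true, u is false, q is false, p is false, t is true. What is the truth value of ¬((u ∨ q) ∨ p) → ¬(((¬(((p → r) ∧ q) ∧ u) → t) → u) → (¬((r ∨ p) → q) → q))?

u ∨ q = False ∨ False = False
(u ∨ q) ∨ p = False ∨ False = False
¬((u ∨ q) ∨ p) = ¬False = True
p → r = False → True = True
(p → r) ∧ q = True ∧ False = False
((p → r) ∧ q) ∧ u = False ∧ False = False
¬(((p → r) ∧ q) ∧ u) = ¬False = True
¬(((p → r) ∧ q) ∧ u) → t = True → True = True
(¬(((p → r) ∧ q) ∧ u) → t) → u = True → False = False
r ∨ p = True ∨ False = True
(r ∨ p) → q = True → False = False
¬((r ∨ p) → q) = ¬False = True
¬((r ∨ p) → q) → q = True → False = False
((¬(((p → r) ∧ q) ∧ u) → t) → u) → (¬((r ∨ p) → q) → q) = False → False = True
¬(((¬(((p → r) ∧ q) ∧ u) → t) → u) → (¬((r ∨ p) → q) → q)) = ¬True = False
¬((u ∨ q) ∨ p) → ¬(((¬(((p → r) ∧ q) ∧ u) → t) → u) → (¬((r ∨ p) → q) → q)) = True → False = False

False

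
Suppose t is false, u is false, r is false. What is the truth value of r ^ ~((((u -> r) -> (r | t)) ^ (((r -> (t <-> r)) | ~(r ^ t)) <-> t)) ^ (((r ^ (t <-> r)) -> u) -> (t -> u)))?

Substituting t=False, u=False, r=False:
u -> r = False -> False = True
r | t = False | False = False
(u -> r) -> (r | t) = True -> False = False
t <-> r = False <-> False = True
r -> (t <-> r) = False -> True = True
r ^ t = False ^ False = False
~(r ^ t) = ~False = True
(r -> (t <-> r)) | ~(r ^ t) = True | True = True
((r -> (t <-> r)) | ~(r ^ t)) <-> t = True <-> False = False
((u -> r) -> (r | t)) ^ (((r -> (t <-> r)) | ~(r ^ t)) <-> t) = False ^ False = False
t <-> r = False <-> False = True
r ^ (t <-> r) = False ^ True = True
(r ^ (t <-> r)) -> u = True -> False = False
t -> u = False -> False = True
((r ^ (t <-> r)) -> u) -> (t -> u) = False -> True = True
(((u -> r) -> (r | t)) ^ (((r -> (t <-> r)) | ~(r ^ t)) <-> t)) ^ (((r ^ (t <-> r)) -> u) -> (t -> u)) = False ^ True = True
~((((u -> r) -> (r | t)) ^ (((r -> (t <-> r)) | ~(r ^ t)) <-> t)) ^ (((r ^ (t <-> r)) -> u) -> (t -> u))) = ~True = False
r ^ ~((((u -> r) -> (r | t)) ^ (((r -> (t <-> r)) | ~(r ^ t)) <-> t)) ^ (((r ^ (t <-> r)) -> u) -> (t -> u))) = False ^ False = False

False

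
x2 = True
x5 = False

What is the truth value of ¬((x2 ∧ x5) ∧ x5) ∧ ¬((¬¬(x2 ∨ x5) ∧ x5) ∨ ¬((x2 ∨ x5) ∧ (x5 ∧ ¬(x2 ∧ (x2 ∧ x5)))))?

x2 ∧ x5 = True ∧ False = False
(x2 ∧ x5) ∧ x5 = False ∧ False = False
¬((x2 ∧ x5) ∧ x5) = ¬False = True
x2 ∨ x5 = True ∨ False = True
¬(x2 ∨ x5) = ¬True = False
¬¬(x2 ∨ x5) = ¬False = True
¬¬(x2 ∨ x5) ∧ x5 = True ∧ False = False
x2 ∨ x5 = True ∨ False = True
x2 ∧ x5 = True ∧ False = False
x2 ∧ (x2 ∧ x5) = True ∧ False = False
¬(x2 ∧ (x2 ∧ x5)) = ¬False = True
x5 ∧ ¬(x2 ∧ (x2 ∧ x5)) = False ∧ True = False
(x2 ∨ x5) ∧ (x5 ∧ ¬(x2 ∧ (x2 ∧ x5))) = True ∧ False = False
¬((x2 ∨ x5) ∧ (x5 ∧ ¬(x2 ∧ (x2 ∧ x5)))) = ¬False = True
(¬¬(x2 ∨ x5) ∧ x5) ∨ ¬((x2 ∨ x5) ∧ (x5 ∧ ¬(x2 ∧ (x2 ∧ x5)))) = False ∨ True = True
¬((¬¬(x2 ∨ x5) ∧ x5) ∨ ¬((x2 ∨ x5) ∧ (x5 ∧ ¬(x2 ∧ (x2 ∧ x5))))) = ¬True = False
¬((x2 ∧ x5) ∧ x5) ∧ ¬((¬¬(x2 ∨ x5) ∧ x5) ∨ ¬((x2 ∨ x5) ∧ (x5 ∧ ¬(x2 ∧ (x2 ∧ x5))))) = True ∧ False = False

False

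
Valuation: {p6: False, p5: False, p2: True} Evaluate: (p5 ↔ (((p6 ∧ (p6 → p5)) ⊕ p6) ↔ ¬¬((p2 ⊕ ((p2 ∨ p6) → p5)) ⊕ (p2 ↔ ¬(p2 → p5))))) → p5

True

Substituting p6=False, p5=False, p2=True:
p6 → p5 = False → False = True
p6 ∧ (p6 → p5) = False ∧ True = False
(p6 ∧ (p6 → p5)) ⊕ p6 = False ⊕ False = False
p2 ∨ p6 = True ∨ False = True
(p2 ∨ p6) → p5 = True → False = False
p2 ⊕ ((p2 ∨ p6) → p5) = True ⊕ False = True
p2 → p5 = True → False = False
¬(p2 → p5) = ¬False = True
p2 ↔ ¬(p2 → p5) = True ↔ True = True
(p2 ⊕ ((p2 ∨ p6) → p5)) ⊕ (p2 ↔ ¬(p2 → p5)) = True ⊕ True = False
¬((p2 ⊕ ((p2 ∨ p6) → p5)) ⊕ (p2 ↔ ¬(p2 → p5))) = ¬False = True
¬¬((p2 ⊕ ((p2 ∨ p6) → p5)) ⊕ (p2 ↔ ¬(p2 → p5))) = ¬True = False
((p6 ∧ (p6 → p5)) ⊕ p6) ↔ ¬¬((p2 ⊕ ((p2 ∨ p6) → p5)) ⊕ (p2 ↔ ¬(p2 → p5))) = False ↔ False = True
p5 ↔ (((p6 ∧ (p6 → p5)) ⊕ p6) ↔ ¬¬((p2 ⊕ ((p2 ∨ p6) → p5)) ⊕ (p2 ↔ ¬(p2 → p5)))) = False ↔ True = False
(p5 ↔ (((p6 ∧ (p6 → p5)) ⊕ p6) ↔ ¬¬((p2 ⊕ ((p2 ∨ p6) → p5)) ⊕ (p2 ↔ ¬(p2 → p5))))) → p5 = False → False = True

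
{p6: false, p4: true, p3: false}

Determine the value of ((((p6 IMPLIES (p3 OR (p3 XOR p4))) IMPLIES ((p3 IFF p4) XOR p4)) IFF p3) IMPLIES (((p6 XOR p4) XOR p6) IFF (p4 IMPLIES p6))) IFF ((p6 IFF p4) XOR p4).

true

p3 XOR p4 = false XOR true = true
p3 OR (p3 XOR p4) = false OR true = true
p6 IMPLIES (p3 OR (p3 XOR p4)) = false IMPLIES true = true
p3 IFF p4 = false IFF true = false
(p3 IFF p4) XOR p4 = false XOR true = true
(p6 IMPLIES (p3 OR (p3 XOR p4))) IMPLIES ((p3 IFF p4) XOR p4) = true IMPLIES true = true
((p6 IMPLIES (p3 OR (p3 XOR p4))) IMPLIES ((p3 IFF p4) XOR p4)) IFF p3 = true IFF false = false
p6 XOR p4 = false XOR true = true
(p6 XOR p4) XOR p6 = true XOR false = true
p4 IMPLIES p6 = true IMPLIES false = false
((p6 XOR p4) XOR p6) IFF (p4 IMPLIES p6) = true IFF false = false
(((p6 IMPLIES (p3 OR (p3 XOR p4))) IMPLIES ((p3 IFF p4) XOR p4)) IFF p3) IMPLIES (((p6 XOR p4) XOR p6) IFF (p4 IMPLIES p6)) = false IMPLIES false = true
p6 IFF p4 = false IFF true = false
(p6 IFF p4) XOR p4 = false XOR true = true
((((p6 IMPLIES (p3 OR (p3 XOR p4))) IMPLIES ((p3 IFF p4) XOR p4)) IFF p3) IMPLIES (((p6 XOR p4) XOR p6) IFF (p4 IMPLIES p6))) IFF ((p6 IFF p4) XOR p4) = true IFF true = true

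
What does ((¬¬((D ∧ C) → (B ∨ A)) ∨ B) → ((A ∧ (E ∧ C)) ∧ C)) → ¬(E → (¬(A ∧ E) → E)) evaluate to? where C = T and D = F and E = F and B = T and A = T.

D ∧ C = F ∧ T = F
B ∨ A = T ∨ T = T
(D ∧ C) → (B ∨ A) = F → T = T
¬((D ∧ C) → (B ∨ A)) = ¬T = F
¬¬((D ∧ C) → (B ∨ A)) = ¬F = T
¬¬((D ∧ C) → (B ∨ A)) ∨ B = T ∨ T = T
E ∧ C = F ∧ T = F
A ∧ (E ∧ C) = T ∧ F = F
(A ∧ (E ∧ C)) ∧ C = F ∧ T = F
(¬¬((D ∧ C) → (B ∨ A)) ∨ B) → ((A ∧ (E ∧ C)) ∧ C) = T → F = F
A ∧ E = T ∧ F = F
¬(A ∧ E) = ¬F = T
¬(A ∧ E) → E = T → F = F
E → (¬(A ∧ E) → E) = F → F = T
¬(E → (¬(A ∧ E) → E)) = ¬T = F
((¬¬((D ∧ C) → (B ∨ A)) ∨ B) → ((A ∧ (E ∧ C)) ∧ C)) → ¬(E → (¬(A ∧ E) → E)) = F → F = T

T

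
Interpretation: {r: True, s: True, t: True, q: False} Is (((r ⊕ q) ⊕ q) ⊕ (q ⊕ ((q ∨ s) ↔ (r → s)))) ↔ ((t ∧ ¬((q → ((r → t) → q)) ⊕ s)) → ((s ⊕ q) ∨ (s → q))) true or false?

r ⊕ q = True ⊕ False = True
(r ⊕ q) ⊕ q = True ⊕ False = True
q ∨ s = False ∨ True = True
r → s = True → True = True
(q ∨ s) ↔ (r → s) = True ↔ True = True
q ⊕ ((q ∨ s) ↔ (r → s)) = False ⊕ True = True
((r ⊕ q) ⊕ q) ⊕ (q ⊕ ((q ∨ s) ↔ (r → s))) = True ⊕ True = False
r → t = True → True = True
(r → t) → q = True → False = False
q → ((r → t) → q) = False → False = True
(q → ((r → t) → q)) ⊕ s = True ⊕ True = False
¬((q → ((r → t) → q)) ⊕ s) = ¬False = True
t ∧ ¬((q → ((r → t) → q)) ⊕ s) = True ∧ True = True
s ⊕ q = True ⊕ False = True
s → q = True → False = False
(s ⊕ q) ∨ (s → q) = True ∨ False = True
(t ∧ ¬((q → ((r → t) → q)) ⊕ s)) → ((s ⊕ q) ∨ (s → q)) = True → True = True
(((r ⊕ q) ⊕ q) ⊕ (q ⊕ ((q ∨ s) ↔ (r → s)))) ↔ ((t ∧ ¬((q → ((r → t) → q)) ⊕ s)) → ((s ⊕ q) ∨ (s → q))) = False ↔ True = False

False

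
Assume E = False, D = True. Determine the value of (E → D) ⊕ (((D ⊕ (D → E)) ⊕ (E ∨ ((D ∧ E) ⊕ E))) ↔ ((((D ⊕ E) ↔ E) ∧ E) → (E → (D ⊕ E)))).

False

Substituting E=False, D=True:
E → D = False → True = True
D → E = True → False = False
D ⊕ (D → E) = True ⊕ False = True
D ∧ E = True ∧ False = False
(D ∧ E) ⊕ E = False ⊕ False = False
E ∨ ((D ∧ E) ⊕ E) = False ∨ False = False
(D ⊕ (D → E)) ⊕ (E ∨ ((D ∧ E) ⊕ E)) = True ⊕ False = True
D ⊕ E = True ⊕ False = True
(D ⊕ E) ↔ E = True ↔ False = False
((D ⊕ E) ↔ E) ∧ E = False ∧ False = False
D ⊕ E = True ⊕ False = True
E → (D ⊕ E) = False → True = True
(((D ⊕ E) ↔ E) ∧ E) → (E → (D ⊕ E)) = False → True = True
((D ⊕ (D → E)) ⊕ (E ∨ ((D ∧ E) ⊕ E))) ↔ ((((D ⊕ E) ↔ E) ∧ E) → (E → (D ⊕ E))) = True ↔ True = True
(E → D) ⊕ (((D ⊕ (D → E)) ⊕ (E ∨ ((D ∧ E) ⊕ E))) ↔ ((((D ⊕ E) ↔ E) ∧ E) → (E → (D ⊕ E)))) = True ⊕ True = False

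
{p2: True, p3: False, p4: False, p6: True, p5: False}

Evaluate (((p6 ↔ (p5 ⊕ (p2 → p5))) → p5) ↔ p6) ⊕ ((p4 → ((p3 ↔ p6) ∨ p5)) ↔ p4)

True

p2 → p5 = True → False = False
p5 ⊕ (p2 → p5) = False ⊕ False = False
p6 ↔ (p5 ⊕ (p2 → p5)) = True ↔ False = False
(p6 ↔ (p5 ⊕ (p2 → p5))) → p5 = False → False = True
((p6 ↔ (p5 ⊕ (p2 → p5))) → p5) ↔ p6 = True ↔ True = True
p3 ↔ p6 = False ↔ True = False
(p3 ↔ p6) ∨ p5 = False ∨ False = False
p4 → ((p3 ↔ p6) ∨ p5) = False → False = True
(p4 → ((p3 ↔ p6) ∨ p5)) ↔ p4 = True ↔ False = False
(((p6 ↔ (p5 ⊕ (p2 → p5))) → p5) ↔ p6) ⊕ ((p4 → ((p3 ↔ p6) ∨ p5)) ↔ p4) = True ⊕ False = True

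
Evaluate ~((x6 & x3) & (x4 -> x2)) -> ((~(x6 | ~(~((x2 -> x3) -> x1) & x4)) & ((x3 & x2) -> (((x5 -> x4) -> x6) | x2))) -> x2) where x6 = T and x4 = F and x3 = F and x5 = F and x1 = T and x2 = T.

Substituting x6=T, x4=F, x3=F, x5=F, x1=T, x2=T:
x6 & x3 = T & F = F
x4 -> x2 = F -> T = T
(x6 & x3) & (x4 -> x2) = F & T = F
~((x6 & x3) & (x4 -> x2)) = ~F = T
x2 -> x3 = T -> F = F
(x2 -> x3) -> x1 = F -> T = T
~((x2 -> x3) -> x1) = ~T = F
~((x2 -> x3) -> x1) & x4 = F & F = F
~(~((x2 -> x3) -> x1) & x4) = ~F = T
x6 | ~(~((x2 -> x3) -> x1) & x4) = T | T = T
~(x6 | ~(~((x2 -> x3) -> x1) & x4)) = ~T = F
x3 & x2 = F & T = F
x5 -> x4 = F -> F = T
(x5 -> x4) -> x6 = T -> T = T
((x5 -> x4) -> x6) | x2 = T | T = T
(x3 & x2) -> (((x5 -> x4) -> x6) | x2) = F -> T = T
~(x6 | ~(~((x2 -> x3) -> x1) & x4)) & ((x3 & x2) -> (((x5 -> x4) -> x6) | x2)) = F & T = F
(~(x6 | ~(~((x2 -> x3) -> x1) & x4)) & ((x3 & x2) -> (((x5 -> x4) -> x6) | x2))) -> x2 = F -> T = T
~((x6 & x3) & (x4 -> x2)) -> ((~(x6 | ~(~((x2 -> x3) -> x1) & x4)) & ((x3 & x2) -> (((x5 -> x4) -> x6) | x2))) -> x2) = T -> T = T

T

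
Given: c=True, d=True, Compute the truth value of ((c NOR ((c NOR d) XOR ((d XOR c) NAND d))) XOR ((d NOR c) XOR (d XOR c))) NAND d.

c NOR d = True NOR True = False
d XOR c = True XOR True = False
(d XOR c) NAND d = False NAND True = True
(c NOR d) XOR ((d XOR c) NAND d) = False XOR True = True
c NOR ((c NOR d) XOR ((d XOR c) NAND d)) = True NOR True = False
d NOR c = True NOR True = False
d XOR c = True XOR True = False
(d NOR c) XOR (d XOR c) = False XOR False = False
(c NOR ((c NOR d) XOR ((d XOR c) NAND d))) XOR ((d NOR c) XOR (d XOR c)) = False XOR False = False
((c NOR ((c NOR d) XOR ((d XOR c) NAND d))) XOR ((d NOR c) XOR (d XOR c))) NAND d = False NAND True = True

True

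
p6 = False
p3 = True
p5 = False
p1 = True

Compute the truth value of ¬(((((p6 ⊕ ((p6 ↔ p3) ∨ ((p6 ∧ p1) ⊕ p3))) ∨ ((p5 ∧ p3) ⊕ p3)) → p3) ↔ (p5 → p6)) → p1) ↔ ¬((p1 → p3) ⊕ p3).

False

Substituting p6=False, p3=True, p5=False, p1=True:
p6 ↔ p3 = False ↔ True = False
p6 ∧ p1 = False ∧ True = False
(p6 ∧ p1) ⊕ p3 = False ⊕ True = True
(p6 ↔ p3) ∨ ((p6 ∧ p1) ⊕ p3) = False ∨ True = True
p6 ⊕ ((p6 ↔ p3) ∨ ((p6 ∧ p1) ⊕ p3)) = False ⊕ True = True
p5 ∧ p3 = False ∧ True = False
(p5 ∧ p3) ⊕ p3 = False ⊕ True = True
(p6 ⊕ ((p6 ↔ p3) ∨ ((p6 ∧ p1) ⊕ p3))) ∨ ((p5 ∧ p3) ⊕ p3) = True ∨ True = True
((p6 ⊕ ((p6 ↔ p3) ∨ ((p6 ∧ p1) ⊕ p3))) ∨ ((p5 ∧ p3) ⊕ p3)) → p3 = True → True = True
p5 → p6 = False → False = True
(((p6 ⊕ ((p6 ↔ p3) ∨ ((p6 ∧ p1) ⊕ p3))) ∨ ((p5 ∧ p3) ⊕ p3)) → p3) ↔ (p5 → p6) = True ↔ True = True
((((p6 ⊕ ((p6 ↔ p3) ∨ ((p6 ∧ p1) ⊕ p3))) ∨ ((p5 ∧ p3) ⊕ p3)) → p3) ↔ (p5 → p6)) → p1 = True → True = True
¬(((((p6 ⊕ ((p6 ↔ p3) ∨ ((p6 ∧ p1) ⊕ p3))) ∨ ((p5 ∧ p3) ⊕ p3)) → p3) ↔ (p5 → p6)) → p1) = ¬True = False
p1 → p3 = True → True = True
(p1 → p3) ⊕ p3 = True ⊕ True = False
¬((p1 → p3) ⊕ p3) = ¬False = True
¬(((((p6 ⊕ ((p6 ↔ p3) ∨ ((p6 ∧ p1) ⊕ p3))) ∨ ((p5 ∧ p3) ⊕ p3)) → p3) ↔ (p5 → p6)) → p1) ↔ ¬((p1 → p3) ⊕ p3) = False ↔ True = False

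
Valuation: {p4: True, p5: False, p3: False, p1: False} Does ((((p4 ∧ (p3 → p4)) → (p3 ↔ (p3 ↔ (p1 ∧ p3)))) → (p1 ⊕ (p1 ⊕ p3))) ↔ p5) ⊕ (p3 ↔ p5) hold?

p3 → p4 = False → True = True
p4 ∧ (p3 → p4) = True ∧ True = True
p1 ∧ p3 = False ∧ False = False
p3 ↔ (p1 ∧ p3) = False ↔ False = True
p3 ↔ (p3 ↔ (p1 ∧ p3)) = False ↔ True = False
(p4 ∧ (p3 → p4)) → (p3 ↔ (p3 ↔ (p1 ∧ p3))) = True → False = False
p1 ⊕ p3 = False ⊕ False = False
p1 ⊕ (p1 ⊕ p3) = False ⊕ False = False
((p4 ∧ (p3 → p4)) → (p3 ↔ (p3 ↔ (p1 ∧ p3)))) → (p1 ⊕ (p1 ⊕ p3)) = False → False = True
(((p4 ∧ (p3 → p4)) → (p3 ↔ (p3 ↔ (p1 ∧ p3)))) → (p1 ⊕ (p1 ⊕ p3))) ↔ p5 = True ↔ False = False
p3 ↔ p5 = False ↔ False = True
((((p4 ∧ (p3 → p4)) → (p3 ↔ (p3 ↔ (p1 ∧ p3)))) → (p1 ⊕ (p1 ⊕ p3))) ↔ p5) ⊕ (p3 ↔ p5) = False ⊕ True = True

True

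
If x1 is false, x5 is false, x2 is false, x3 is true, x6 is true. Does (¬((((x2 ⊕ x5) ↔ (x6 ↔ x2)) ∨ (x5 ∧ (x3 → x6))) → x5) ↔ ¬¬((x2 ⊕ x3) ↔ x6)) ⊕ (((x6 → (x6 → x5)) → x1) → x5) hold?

x2 ⊕ x5 = False ⊕ False = False
x6 ↔ x2 = True ↔ False = False
(x2 ⊕ x5) ↔ (x6 ↔ x2) = False ↔ False = True
x3 → x6 = True → True = True
x5 ∧ (x3 → x6) = False ∧ True = False
((x2 ⊕ x5) ↔ (x6 ↔ x2)) ∨ (x5 ∧ (x3 → x6)) = True ∨ False = True
(((x2 ⊕ x5) ↔ (x6 ↔ x2)) ∨ (x5 ∧ (x3 → x6))) → x5 = True → False = False
¬((((x2 ⊕ x5) ↔ (x6 ↔ x2)) ∨ (x5 ∧ (x3 → x6))) → x5) = ¬False = True
x2 ⊕ x3 = False ⊕ True = True
(x2 ⊕ x3) ↔ x6 = True ↔ True = True
¬((x2 ⊕ x3) ↔ x6) = ¬True = False
¬¬((x2 ⊕ x3) ↔ x6) = ¬False = True
¬((((x2 ⊕ x5) ↔ (x6 ↔ x2)) ∨ (x5 ∧ (x3 → x6))) → x5) ↔ ¬¬((x2 ⊕ x3) ↔ x6) = True ↔ True = True
x6 → x5 = True → False = False
x6 → (x6 → x5) = True → False = False
(x6 → (x6 → x5)) → x1 = False → False = True
((x6 → (x6 → x5)) → x1) → x5 = True → False = False
(¬((((x2 ⊕ x5) ↔ (x6 ↔ x2)) ∨ (x5 ∧ (x3 → x6))) → x5) ↔ ¬¬((x2 ⊕ x3) ↔ x6)) ⊕ (((x6 → (x6 → x5)) → x1) → x5) = True ⊕ False = True

True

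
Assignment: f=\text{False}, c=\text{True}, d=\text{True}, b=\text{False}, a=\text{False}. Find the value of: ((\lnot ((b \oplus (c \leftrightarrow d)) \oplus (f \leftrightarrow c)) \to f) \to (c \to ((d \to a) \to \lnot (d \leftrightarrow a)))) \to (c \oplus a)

Substituting f=\text{False}, c=\text{True}, d=\text{True}, b=\text{False}, a=\text{False}:
c \leftrightarrow d = \text{True} \leftrightarrow \text{True} = \text{True}
b \oplus (c \leftrightarrow d) = \text{False} \oplus \text{True} = \text{True}
f \leftrightarrow c = \text{False} \leftrightarrow \text{True} = \text{False}
(b \oplus (c \leftrightarrow d)) \oplus (f \leftrightarrow c) = \text{True} \oplus \text{False} = \text{True}
\lnot ((b \oplus (c \leftrightarrow d)) \oplus (f \leftrightarrow c)) = \lnot \text{True} = \text{False}
\lnot ((b \oplus (c \leftrightarrow d)) \oplus (f \leftrightarrow c)) \to f = \text{False} \to \text{False} = \text{True}
d \to a = \text{True} \to \text{False} = \text{False}
d \leftrightarrow a = \text{True} \leftrightarrow \text{False} = \text{False}
\lnot (d \leftrightarrow a) = \lnot \text{False} = \text{True}
(d \to a) \to \lnot (d \leftrightarrow a) = \text{False} \to \text{True} = \text{True}
c \to ((d \to a) \to \lnot (d \leftrightarrow a)) = \text{True} \to \text{True} = \text{True}
(\lnot ((b \oplus (c \leftrightarrow d)) \oplus (f \leftrightarrow c)) \to f) \to (c \to ((d \to a) \to \lnot (d \leftrightarrow a))) = \text{True} \to \text{True} = \text{True}
c \oplus a = \text{True} \oplus \text{False} = \text{True}
((\lnot ((b \oplus (c \leftrightarrow d)) \oplus (f \leftrightarrow c)) \to f) \to (c \to ((d \to a) \to \lnot (d \leftrightarrow a)))) \to (c \oplus a) = \text{True} \to \text{True} = \text{True}

\text{True}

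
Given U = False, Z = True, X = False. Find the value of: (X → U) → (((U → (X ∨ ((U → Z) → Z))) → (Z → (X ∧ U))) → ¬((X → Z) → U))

True

Substituting U=False, Z=True, X=False:
X → U = False → False = True
U → Z = False → True = True
(U → Z) → Z = True → True = True
X ∨ ((U → Z) → Z) = False ∨ True = True
U → (X ∨ ((U → Z) → Z)) = False → True = True
X ∧ U = False ∧ False = False
Z → (X ∧ U) = True → False = False
(U → (X ∨ ((U → Z) → Z))) → (Z → (X ∧ U)) = True → False = False
X → Z = False → True = True
(X → Z) → U = True → False = False
¬((X → Z) → U) = ¬False = True
((U → (X ∨ ((U → Z) → Z))) → (Z → (X ∧ U))) → ¬((X → Z) → U) = False → True = True
(X → U) → (((U → (X ∨ ((U → Z) → Z))) → (Z → (X ∧ U))) → ¬((X → Z) → U)) = True → True = True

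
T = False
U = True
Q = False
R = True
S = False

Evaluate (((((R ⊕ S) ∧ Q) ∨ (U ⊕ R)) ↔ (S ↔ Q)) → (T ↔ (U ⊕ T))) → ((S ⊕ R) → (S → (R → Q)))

True

Substituting T=False, U=True, Q=False, R=True, S=False:
R ⊕ S = True ⊕ False = True
(R ⊕ S) ∧ Q = True ∧ False = False
U ⊕ R = True ⊕ True = False
((R ⊕ S) ∧ Q) ∨ (U ⊕ R) = False ∨ False = False
S ↔ Q = False ↔ False = True
(((R ⊕ S) ∧ Q) ∨ (U ⊕ R)) ↔ (S ↔ Q) = False ↔ True = False
U ⊕ T = True ⊕ False = True
T ↔ (U ⊕ T) = False ↔ True = False
((((R ⊕ S) ∧ Q) ∨ (U ⊕ R)) ↔ (S ↔ Q)) → (T ↔ (U ⊕ T)) = False → False = True
S ⊕ R = False ⊕ True = True
R → Q = True → False = False
S → (R → Q) = False → False = True
(S ⊕ R) → (S → (R → Q)) = True → True = True
(((((R ⊕ S) ∧ Q) ∨ (U ⊕ R)) ↔ (S ↔ Q)) → (T ↔ (U ⊕ T))) → ((S ⊕ R) → (S → (R → Q))) = True → True = True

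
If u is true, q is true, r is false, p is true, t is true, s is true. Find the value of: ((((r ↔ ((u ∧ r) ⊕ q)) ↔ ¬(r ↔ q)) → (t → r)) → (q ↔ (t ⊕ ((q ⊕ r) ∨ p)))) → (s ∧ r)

u ∧ r = True ∧ False = False
(u ∧ r) ⊕ q = False ⊕ True = True
r ↔ ((u ∧ r) ⊕ q) = False ↔ True = False
r ↔ q = False ↔ True = False
¬(r ↔ q) = ¬False = True
(r ↔ ((u ∧ r) ⊕ q)) ↔ ¬(r ↔ q) = False ↔ True = False
t → r = True → False = False
((r ↔ ((u ∧ r) ⊕ q)) ↔ ¬(r ↔ q)) → (t → r) = False → False = True
q ⊕ r = True ⊕ False = True
(q ⊕ r) ∨ p = True ∨ True = True
t ⊕ ((q ⊕ r) ∨ p) = True ⊕ True = False
q ↔ (t ⊕ ((q ⊕ r) ∨ p)) = True ↔ False = False
(((r ↔ ((u ∧ r) ⊕ q)) ↔ ¬(r ↔ q)) → (t → r)) → (q ↔ (t ⊕ ((q ⊕ r) ∨ p))) = True → False = False
s ∧ r = True ∧ False = False
((((r ↔ ((u ∧ r) ⊕ q)) ↔ ¬(r ↔ q)) → (t → r)) → (q ↔ (t ⊕ ((q ⊕ r) ∨ p)))) → (s ∧ r) = False → False = True

True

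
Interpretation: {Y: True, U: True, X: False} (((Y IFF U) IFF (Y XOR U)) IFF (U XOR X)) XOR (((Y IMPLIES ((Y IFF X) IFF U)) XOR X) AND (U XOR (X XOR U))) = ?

Y IFF U = True IFF True = True
Y XOR U = True XOR True = False
(Y IFF U) IFF (Y XOR U) = True IFF False = False
U XOR X = True XOR False = True
((Y IFF U) IFF (Y XOR U)) IFF (U XOR X) = False IFF True = False
Y IFF X = True IFF False = False
(Y IFF X) IFF U = False IFF True = False
Y IMPLIES ((Y IFF X) IFF U) = True IMPLIES False = False
(Y IMPLIES ((Y IFF X) IFF U)) XOR X = False XOR False = False
X XOR U = False XOR True = True
U XOR (X XOR U) = True XOR True = False
((Y IMPLIES ((Y IFF X) IFF U)) XOR X) AND (U XOR (X XOR U)) = False AND False = False
(((Y IFF U) IFF (Y XOR U)) IFF (U XOR X)) XOR (((Y IMPLIES ((Y IFF X) IFF U)) XOR X) AND (U XOR (X XOR U))) = False XOR False = False

False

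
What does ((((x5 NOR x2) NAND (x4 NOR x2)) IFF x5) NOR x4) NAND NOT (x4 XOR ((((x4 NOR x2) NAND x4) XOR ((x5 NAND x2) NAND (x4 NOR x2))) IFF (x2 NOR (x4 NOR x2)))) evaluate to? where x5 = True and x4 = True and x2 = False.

x5 NOR x2 = True NOR False = False
x4 NOR x2 = True NOR False = False
(x5 NOR x2) NAND (x4 NOR x2) = False NAND False = True
((x5 NOR x2) NAND (x4 NOR x2)) IFF x5 = True IFF True = True
(((x5 NOR x2) NAND (x4 NOR x2)) IFF x5) NOR x4 = True NOR True = False
x4 NOR x2 = True NOR False = False
(x4 NOR x2) NAND x4 = False NAND True = True
x5 NAND x2 = True NAND False = True
x4 NOR x2 = True NOR False = False
(x5 NAND x2) NAND (x4 NOR x2) = True NAND False = True
((x4 NOR x2) NAND x4) XOR ((x5 NAND x2) NAND (x4 NOR x2)) = True XOR True = False
x4 NOR x2 = True NOR False = False
x2 NOR (x4 NOR x2) = False NOR False = True
(((x4 NOR x2) NAND x4) XOR ((x5 NAND x2) NAND (x4 NOR x2))) IFF (x2 NOR (x4 NOR x2)) = False IFF True = False
x4 XOR ((((x4 NOR x2) NAND x4) XOR ((x5 NAND x2) NAND (x4 NOR x2))) IFF (x2 NOR (x4 NOR x2))) = True XOR False = True
NOT (x4 XOR ((((x4 NOR x2) NAND x4) XOR ((x5 NAND x2) NAND (x4 NOR x2))) IFF (x2 NOR (x4 NOR x2)))) = NOT True = False
((((x5 NOR x2) NAND (x4 NOR x2)) IFF x5) NOR x4) NAND NOT (x4 XOR ((((x4 NOR x2) NAND x4) XOR ((x5 NAND x2) NAND (x4 NOR x2))) IFF (x2 NOR (x4 NOR x2)))) = False NAND False = True

True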